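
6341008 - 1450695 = 4890313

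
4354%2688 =1666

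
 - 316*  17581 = -5555596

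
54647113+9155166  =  63802279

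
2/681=2/681 = 0.00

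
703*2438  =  1713914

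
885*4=3540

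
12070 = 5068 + 7002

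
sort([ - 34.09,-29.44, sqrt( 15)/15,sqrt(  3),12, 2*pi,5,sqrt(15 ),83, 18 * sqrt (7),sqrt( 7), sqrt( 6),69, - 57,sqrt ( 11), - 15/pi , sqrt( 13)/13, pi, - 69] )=[ - 69, - 57, - 34.09, - 29.44, - 15/pi,sqrt(15) /15,  sqrt ( 13) /13, sqrt( 3),sqrt( 6),sqrt( 7) , pi,  sqrt( 11), sqrt( 15),5, 2*pi,  12,  18*sqrt( 7), 69, 83]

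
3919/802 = 4 + 711/802 = 4.89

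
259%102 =55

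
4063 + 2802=6865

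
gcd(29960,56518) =14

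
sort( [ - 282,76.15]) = [ - 282 , 76.15]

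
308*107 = 32956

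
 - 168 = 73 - 241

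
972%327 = 318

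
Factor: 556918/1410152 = 278459/705076 = 2^( - 2 )*359^ ( - 1)*491^ ( - 1)*278459^1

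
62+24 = 86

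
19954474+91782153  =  111736627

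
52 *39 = 2028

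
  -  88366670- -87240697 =-1125973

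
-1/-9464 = 1/9464= 0.00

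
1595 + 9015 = 10610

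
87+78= 165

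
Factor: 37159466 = 2^1*53^1 * 350561^1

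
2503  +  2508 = 5011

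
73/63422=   73/63422 = 0.00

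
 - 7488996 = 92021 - 7581017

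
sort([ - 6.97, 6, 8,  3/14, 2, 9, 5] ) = [ - 6.97, 3/14, 2 , 5,6,8,9]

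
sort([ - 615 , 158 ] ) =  [ - 615,158] 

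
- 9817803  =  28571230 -38389033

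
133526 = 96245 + 37281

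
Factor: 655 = 5^1*131^1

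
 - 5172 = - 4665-507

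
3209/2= 1604 + 1/2 = 1604.50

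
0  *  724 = 0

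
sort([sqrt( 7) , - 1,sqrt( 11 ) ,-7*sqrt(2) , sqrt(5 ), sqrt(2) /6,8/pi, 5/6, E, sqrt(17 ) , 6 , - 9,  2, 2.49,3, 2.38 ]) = [  -  7 * sqrt(2 ), - 9 , - 1, sqrt( 2) /6,5/6,2,sqrt ( 5 ),  2.38,2.49, 8/pi, sqrt(7 ),E,3,sqrt( 11), sqrt(17 ), 6]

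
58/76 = 29/38= 0.76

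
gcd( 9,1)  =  1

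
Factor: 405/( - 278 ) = - 2^( - 1)*3^4*5^1*139^( - 1 )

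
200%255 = 200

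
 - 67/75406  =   - 1 + 75339/75406= -0.00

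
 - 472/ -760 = 59/95 = 0.62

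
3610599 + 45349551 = 48960150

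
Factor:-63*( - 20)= 1260= 2^2 * 3^2*5^1*7^1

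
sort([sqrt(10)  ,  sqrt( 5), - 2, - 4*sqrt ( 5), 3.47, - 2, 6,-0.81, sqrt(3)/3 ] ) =[ -4 * sqrt(5), - 2, - 2, - 0.81, sqrt( 3)/3, sqrt(5) , sqrt( 10), 3.47, 6] 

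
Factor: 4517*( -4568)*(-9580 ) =197670424480= 2^5*5^1*479^1*571^1*4517^1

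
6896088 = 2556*2698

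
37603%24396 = 13207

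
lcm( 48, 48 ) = 48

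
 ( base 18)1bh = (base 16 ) 21B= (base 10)539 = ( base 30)ht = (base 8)1033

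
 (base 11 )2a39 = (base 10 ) 3914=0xf4a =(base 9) 5328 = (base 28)4RM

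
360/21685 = 72/4337 = 0.02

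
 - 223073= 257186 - 480259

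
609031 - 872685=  - 263654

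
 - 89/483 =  - 1 + 394/483 =-0.18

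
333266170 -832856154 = -499589984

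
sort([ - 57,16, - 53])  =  [-57,-53,16]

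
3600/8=450 = 450.00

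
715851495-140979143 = 574872352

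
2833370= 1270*2231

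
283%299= 283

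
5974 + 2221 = 8195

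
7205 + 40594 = 47799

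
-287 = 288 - 575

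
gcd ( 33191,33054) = 1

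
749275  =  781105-31830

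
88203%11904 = 4875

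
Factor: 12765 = 3^1*5^1 * 23^1*37^1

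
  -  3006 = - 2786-220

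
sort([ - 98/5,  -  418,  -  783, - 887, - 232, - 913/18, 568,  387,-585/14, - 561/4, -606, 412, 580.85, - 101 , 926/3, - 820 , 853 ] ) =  [ - 887,-820, - 783, - 606, - 418, - 232, - 561/4, -101, - 913/18, - 585/14, - 98/5,926/3,387,412,568, 580.85, 853]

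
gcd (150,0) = 150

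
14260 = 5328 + 8932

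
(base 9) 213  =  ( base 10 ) 174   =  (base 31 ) 5J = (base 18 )9c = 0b10101110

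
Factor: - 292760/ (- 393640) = 563^1 * 757^(  -  1) = 563/757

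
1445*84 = 121380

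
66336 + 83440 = 149776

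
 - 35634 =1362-36996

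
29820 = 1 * 29820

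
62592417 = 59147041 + 3445376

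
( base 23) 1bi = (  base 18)288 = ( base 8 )1440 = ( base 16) 320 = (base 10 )800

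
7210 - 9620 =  - 2410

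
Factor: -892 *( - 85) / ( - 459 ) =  - 4460/27 = - 2^2*3^( - 3 )*5^1 *223^1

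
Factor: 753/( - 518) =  - 2^( - 1) *3^1*7^( - 1)*37^ (-1)*251^1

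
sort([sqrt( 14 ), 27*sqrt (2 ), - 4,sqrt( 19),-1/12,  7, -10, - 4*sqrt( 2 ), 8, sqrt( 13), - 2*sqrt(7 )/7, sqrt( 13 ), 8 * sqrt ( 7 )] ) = [ - 10, - 4*sqrt(2 ), - 4,  -  2*sqrt(  7 )/7,  -  1/12, sqrt(13 ),sqrt( 13 ),sqrt(14) , sqrt(19 ),7,8, 8 * sqrt( 7 ),27*sqrt( 2)]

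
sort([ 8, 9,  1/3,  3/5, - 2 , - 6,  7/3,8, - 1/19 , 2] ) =[-6, - 2,-1/19 , 1/3,3/5, 2,7/3 , 8, 8,  9 ]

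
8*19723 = 157784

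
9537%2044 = 1361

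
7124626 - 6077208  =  1047418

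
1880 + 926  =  2806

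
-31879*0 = 0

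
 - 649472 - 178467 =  - 827939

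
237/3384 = 79/1128 =0.07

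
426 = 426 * 1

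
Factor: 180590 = 2^1 * 5^1*18059^1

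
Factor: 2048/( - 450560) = - 2^ ( - 2)*5^ (-1) * 11^(-1 ) = -1/220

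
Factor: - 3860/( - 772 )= 5^1= 5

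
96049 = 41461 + 54588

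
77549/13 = 5965 + 4/13 = 5965.31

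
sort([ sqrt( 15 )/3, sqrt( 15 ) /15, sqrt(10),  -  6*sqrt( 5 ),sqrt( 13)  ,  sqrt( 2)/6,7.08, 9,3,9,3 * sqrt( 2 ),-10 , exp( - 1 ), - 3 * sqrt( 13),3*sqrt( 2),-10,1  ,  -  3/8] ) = [ - 6*sqrt( 5), - 3 * sqrt( 13 ),- 10,  -  10, - 3/8 , sqrt( 2)/6,sqrt( 15 )/15,  exp( - 1), 1,sqrt( 15 )/3, 3, sqrt (10),sqrt ( 13 ),3*sqrt( 2),3*sqrt (2), 7.08,9,9] 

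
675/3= 225 = 225.00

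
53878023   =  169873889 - 115995866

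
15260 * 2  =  30520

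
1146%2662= 1146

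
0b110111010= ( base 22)k2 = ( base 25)HH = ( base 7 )1201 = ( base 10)442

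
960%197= 172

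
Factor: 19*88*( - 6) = -10032 = - 2^4*3^1* 11^1*19^1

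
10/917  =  10/917=   0.01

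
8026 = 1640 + 6386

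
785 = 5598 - 4813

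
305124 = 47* 6492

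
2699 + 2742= 5441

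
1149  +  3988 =5137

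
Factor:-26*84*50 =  - 109200 = - 2^4*3^1*5^2*7^1*13^1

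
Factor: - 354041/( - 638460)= 2^( - 2)*3^(  -  2 )*5^( - 1 )*3547^(  -  1 )*354041^1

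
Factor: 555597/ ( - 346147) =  - 3^2*7^1*8819^1*346147^ ( - 1)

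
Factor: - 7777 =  - 7^1*11^1*101^1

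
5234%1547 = 593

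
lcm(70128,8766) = 70128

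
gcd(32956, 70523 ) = 1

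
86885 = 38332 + 48553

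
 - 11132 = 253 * ( - 44)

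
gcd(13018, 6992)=46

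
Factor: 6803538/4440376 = 2^( - 2)  *  3^1 * 7^1 * 19^( - 1 ) * 23^1*131^( - 1)* 223^( - 1)*7043^1 = 3401769/2220188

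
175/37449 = 175/37449 = 0.00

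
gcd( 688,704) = 16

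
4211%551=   354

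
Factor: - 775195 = - 5^1*197^1*787^1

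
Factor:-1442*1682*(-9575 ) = 2^2*5^2 * 7^1 * 29^2 * 103^1*  383^1 = 23223626300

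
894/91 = 9+75/91 = 9.82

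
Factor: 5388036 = 2^2 * 3^1 *449003^1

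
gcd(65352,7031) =1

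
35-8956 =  - 8921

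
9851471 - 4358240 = 5493231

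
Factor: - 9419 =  - 9419^1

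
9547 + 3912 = 13459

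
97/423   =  97/423= 0.23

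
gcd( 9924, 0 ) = 9924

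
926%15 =11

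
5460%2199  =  1062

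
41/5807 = 41/5807 = 0.01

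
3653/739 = 3653/739 = 4.94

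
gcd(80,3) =1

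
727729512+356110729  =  1083840241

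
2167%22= 11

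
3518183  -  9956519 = - 6438336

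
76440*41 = 3134040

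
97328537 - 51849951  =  45478586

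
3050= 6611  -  3561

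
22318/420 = 53 + 29/210=53.14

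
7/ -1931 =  - 7/1931 = - 0.00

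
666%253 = 160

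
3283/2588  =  1+695/2588 = 1.27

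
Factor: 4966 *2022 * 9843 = 98836043436 = 2^2*3^2*13^1 *17^1*191^1*193^1*337^1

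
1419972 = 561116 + 858856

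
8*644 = 5152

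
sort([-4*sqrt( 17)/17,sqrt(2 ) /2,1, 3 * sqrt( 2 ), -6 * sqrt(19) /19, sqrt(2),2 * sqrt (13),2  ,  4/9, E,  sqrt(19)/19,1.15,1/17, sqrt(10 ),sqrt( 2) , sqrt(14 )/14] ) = [ - 6*sqrt( 19)/19 , - 4*sqrt(17 )/17,1/17,sqrt( 19 )/19 , sqrt( 14 )/14,4/9, sqrt( 2 ) /2, 1, 1.15,sqrt (2 ), sqrt(2),  2,E,sqrt(10 ), 3 * sqrt( 2 ),2*sqrt ( 13 )]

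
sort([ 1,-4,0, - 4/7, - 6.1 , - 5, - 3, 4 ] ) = [ - 6.1, - 5, - 4, - 3, - 4/7, 0, 1,4]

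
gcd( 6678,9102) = 6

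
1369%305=149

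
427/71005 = 427/71005= 0.01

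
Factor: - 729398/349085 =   -  2^1*5^( - 1) * 11^ ( - 2 )*577^( - 1)* 364699^1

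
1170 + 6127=7297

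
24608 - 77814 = - 53206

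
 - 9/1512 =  -1+167/168 = - 0.01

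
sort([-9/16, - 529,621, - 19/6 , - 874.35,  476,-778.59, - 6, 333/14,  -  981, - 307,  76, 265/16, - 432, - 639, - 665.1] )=[ - 981, - 874.35, - 778.59, - 665.1, - 639, -529, - 432, - 307,-6, - 19/6, - 9/16,265/16, 333/14,76, 476, 621]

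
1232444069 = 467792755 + 764651314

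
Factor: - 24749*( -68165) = 5^1*13633^1*24749^1 = 1687015585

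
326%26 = 14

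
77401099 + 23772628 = 101173727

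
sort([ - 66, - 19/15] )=[ - 66, - 19/15]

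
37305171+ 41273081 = 78578252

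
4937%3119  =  1818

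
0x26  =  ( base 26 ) 1C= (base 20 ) 1i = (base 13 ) 2C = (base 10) 38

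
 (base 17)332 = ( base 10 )920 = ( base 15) 415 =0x398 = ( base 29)12L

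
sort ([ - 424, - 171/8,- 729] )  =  [  -  729,-424, - 171/8] 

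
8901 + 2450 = 11351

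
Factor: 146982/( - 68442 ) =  - 131/61=- 61^( - 1)*131^1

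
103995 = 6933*15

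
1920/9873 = 640/3291 = 0.19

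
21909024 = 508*43128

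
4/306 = 2/153 = 0.01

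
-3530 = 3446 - 6976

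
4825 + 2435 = 7260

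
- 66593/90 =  - 66593/90 = - 739.92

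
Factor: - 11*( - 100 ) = 1100  =  2^2*5^2*11^1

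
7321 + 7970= 15291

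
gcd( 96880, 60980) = 20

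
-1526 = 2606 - 4132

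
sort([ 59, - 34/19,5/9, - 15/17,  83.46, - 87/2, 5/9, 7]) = [ - 87/2, - 34/19, - 15/17,5/9 , 5/9, 7, 59,83.46 ]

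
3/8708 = 3/8708 = 0.00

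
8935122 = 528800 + 8406322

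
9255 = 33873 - 24618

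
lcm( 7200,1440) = 7200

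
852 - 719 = 133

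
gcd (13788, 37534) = 766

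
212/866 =106/433 = 0.24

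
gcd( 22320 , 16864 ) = 496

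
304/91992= 38/11499=0.00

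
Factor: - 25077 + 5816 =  - 11^1 * 17^1 * 103^1 = - 19261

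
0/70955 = 0 = 0.00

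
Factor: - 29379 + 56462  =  7^1*53^1  *73^1 = 27083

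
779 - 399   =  380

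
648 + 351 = 999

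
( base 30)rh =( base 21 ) 1i8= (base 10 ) 827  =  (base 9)1118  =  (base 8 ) 1473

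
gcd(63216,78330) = 6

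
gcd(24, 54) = 6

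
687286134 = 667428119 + 19858015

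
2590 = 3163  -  573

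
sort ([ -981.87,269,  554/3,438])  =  [ -981.87,554/3, 269,438 ]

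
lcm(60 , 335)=4020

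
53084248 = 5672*9359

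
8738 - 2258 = 6480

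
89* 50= 4450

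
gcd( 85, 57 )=1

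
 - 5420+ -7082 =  - 12502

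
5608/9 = 623 + 1/9 = 623.11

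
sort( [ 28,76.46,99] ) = [28, 76.46, 99 ] 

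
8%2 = 0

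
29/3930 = 29/3930 = 0.01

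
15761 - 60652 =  - 44891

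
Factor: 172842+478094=2^3*11^1*13^1*569^1 = 650936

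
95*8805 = 836475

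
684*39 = 26676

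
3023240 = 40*75581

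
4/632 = 1/158 = 0.01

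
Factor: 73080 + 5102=2^1*13^1*31^1*97^1 = 78182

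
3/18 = 1/6 = 0.17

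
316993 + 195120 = 512113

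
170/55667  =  170/55667=0.00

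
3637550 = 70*51965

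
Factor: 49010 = 2^1*5^1*13^2*29^1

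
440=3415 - 2975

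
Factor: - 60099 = -3^1 * 13^1*23^1*67^1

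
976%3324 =976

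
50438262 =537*93926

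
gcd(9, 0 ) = 9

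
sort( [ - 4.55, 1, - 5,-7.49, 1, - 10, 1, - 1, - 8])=[  -  10,-8, - 7.49, - 5,-4.55, - 1,1,1, 1 ] 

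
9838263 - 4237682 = 5600581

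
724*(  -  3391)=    - 2455084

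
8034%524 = 174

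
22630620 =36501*620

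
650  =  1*650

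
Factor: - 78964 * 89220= - 7045168080 = - 2^4*3^1*5^1 * 19^1*1039^1*1487^1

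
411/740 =411/740 = 0.56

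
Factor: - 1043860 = - 2^2 *5^1* 19^1 *41^1 * 67^1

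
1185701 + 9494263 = 10679964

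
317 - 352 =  - 35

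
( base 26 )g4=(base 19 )132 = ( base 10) 420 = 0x1a4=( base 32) d4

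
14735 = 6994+7741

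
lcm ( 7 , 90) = 630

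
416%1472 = 416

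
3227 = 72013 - 68786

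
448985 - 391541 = 57444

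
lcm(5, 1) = 5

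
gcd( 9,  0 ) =9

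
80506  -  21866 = 58640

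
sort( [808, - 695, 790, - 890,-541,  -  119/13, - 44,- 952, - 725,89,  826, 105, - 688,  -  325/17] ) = [ - 952, - 890, -725,  -  695,-688,  -  541,- 44,-325/17, - 119/13,89,  105,790,808, 826 ]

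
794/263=794/263 =3.02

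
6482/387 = 16+290/387 = 16.75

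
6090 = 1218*5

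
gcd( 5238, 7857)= 2619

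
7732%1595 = 1352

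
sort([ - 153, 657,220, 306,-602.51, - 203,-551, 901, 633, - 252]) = [ - 602.51, - 551, - 252, - 203, - 153,220, 306 , 633, 657,901 ] 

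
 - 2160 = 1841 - 4001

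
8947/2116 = 4 + 21/92=4.23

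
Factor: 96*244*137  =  3209088=2^7*3^1*61^1 * 137^1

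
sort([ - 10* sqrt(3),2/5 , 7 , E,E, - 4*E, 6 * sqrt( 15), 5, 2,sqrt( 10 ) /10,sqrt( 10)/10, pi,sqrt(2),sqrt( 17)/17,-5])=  [ - 10*sqrt( 3 ),  -  4*E, - 5,sqrt( 17 )/17, sqrt( 10)/10,sqrt( 10)/10, 2/5,sqrt( 2), 2, E,E , pi, 5, 7,6*sqrt( 15 )]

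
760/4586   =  380/2293  =  0.17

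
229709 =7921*29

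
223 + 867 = 1090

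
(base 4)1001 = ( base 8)101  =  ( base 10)65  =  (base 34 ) 1V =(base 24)2h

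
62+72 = 134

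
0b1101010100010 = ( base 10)6818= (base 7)25610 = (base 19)IGG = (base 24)BK2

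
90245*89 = 8031805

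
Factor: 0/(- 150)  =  0 = 0^1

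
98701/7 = 98701/7 =14100.14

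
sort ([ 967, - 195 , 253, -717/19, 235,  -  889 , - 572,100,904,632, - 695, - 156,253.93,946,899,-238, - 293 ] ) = [  -  889, - 695, - 572, - 293, - 238,- 195,-156, - 717/19, 100,  235,  253,  253.93,632, 899, 904,946,967] 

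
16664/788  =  4166/197 = 21.15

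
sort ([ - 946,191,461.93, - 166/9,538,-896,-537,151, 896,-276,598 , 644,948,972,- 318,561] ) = [  -  946, - 896,-537,- 318,-276, - 166/9,151 , 191, 461.93, 538,  561,598, 644,  896,948, 972] 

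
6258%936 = 642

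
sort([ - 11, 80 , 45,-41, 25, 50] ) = [ - 41, - 11, 25,  45, 50, 80]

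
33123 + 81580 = 114703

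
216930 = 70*3099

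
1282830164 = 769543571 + 513286593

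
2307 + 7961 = 10268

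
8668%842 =248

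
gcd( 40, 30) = 10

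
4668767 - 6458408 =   -  1789641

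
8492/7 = 8492/7 = 1213.14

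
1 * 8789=8789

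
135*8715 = 1176525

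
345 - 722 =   -  377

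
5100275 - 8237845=-3137570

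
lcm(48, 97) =4656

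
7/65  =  7/65  =  0.11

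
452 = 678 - 226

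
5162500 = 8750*590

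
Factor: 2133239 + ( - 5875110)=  - 7^1*534553^1 = - 3741871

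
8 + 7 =15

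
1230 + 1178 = 2408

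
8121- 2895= 5226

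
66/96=11/16 =0.69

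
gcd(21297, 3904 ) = 1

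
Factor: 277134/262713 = 442/419 = 2^1  *13^1*17^1*419^ ( - 1) 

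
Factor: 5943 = 3^1*7^1  *283^1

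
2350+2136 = 4486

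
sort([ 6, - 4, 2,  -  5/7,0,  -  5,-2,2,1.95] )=[ -5,  -  4,-2, -5/7,0,  1.95, 2,2, 6] 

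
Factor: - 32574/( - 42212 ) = 2^( - 1)*3^1 * 89^1*173^( - 1) = 267/346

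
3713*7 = 25991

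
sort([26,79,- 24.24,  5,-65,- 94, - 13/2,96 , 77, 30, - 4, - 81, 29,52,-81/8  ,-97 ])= [  -  97,-94, -81, - 65,-24.24, - 81/8, - 13/2, - 4 , 5,  26, 29,30,52,77,79,96]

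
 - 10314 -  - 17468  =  7154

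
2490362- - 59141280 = 61631642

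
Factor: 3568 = 2^4  *  223^1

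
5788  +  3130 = 8918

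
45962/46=22981/23 = 999.17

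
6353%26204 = 6353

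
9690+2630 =12320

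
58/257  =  58/257=0.23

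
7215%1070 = 795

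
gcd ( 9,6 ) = 3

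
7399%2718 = 1963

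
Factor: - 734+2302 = 2^5*7^2 = 1568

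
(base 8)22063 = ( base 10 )9267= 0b10010000110011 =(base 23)HBL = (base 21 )1006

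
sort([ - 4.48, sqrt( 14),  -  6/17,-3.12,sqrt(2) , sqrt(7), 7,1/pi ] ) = [-4.48, - 3.12, - 6/17,1/pi,sqrt(2 ),sqrt(7 ),sqrt(14), 7] 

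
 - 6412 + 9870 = 3458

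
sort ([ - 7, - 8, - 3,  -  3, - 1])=[- 8,-7, - 3, - 3, - 1] 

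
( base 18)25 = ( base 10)41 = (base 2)101001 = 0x29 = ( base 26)1F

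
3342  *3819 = 12763098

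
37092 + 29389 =66481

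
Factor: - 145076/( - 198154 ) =2^1*11^( - 1 )*9007^(-1)*36269^1 = 72538/99077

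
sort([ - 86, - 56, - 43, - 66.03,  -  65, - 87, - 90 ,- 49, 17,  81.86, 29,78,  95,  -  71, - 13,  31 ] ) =[-90, - 87 , - 86,  -  71, - 66.03, - 65,- 56, - 49, - 43, - 13 , 17, 29, 31,  78, 81.86, 95]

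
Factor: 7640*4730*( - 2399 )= -2^4*5^2*11^1*43^1*191^1*2399^1 = - 86693142800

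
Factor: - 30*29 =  - 2^1*3^1*5^1  *29^1  =  -870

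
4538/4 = 2269/2= 1134.50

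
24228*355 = 8600940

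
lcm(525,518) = 38850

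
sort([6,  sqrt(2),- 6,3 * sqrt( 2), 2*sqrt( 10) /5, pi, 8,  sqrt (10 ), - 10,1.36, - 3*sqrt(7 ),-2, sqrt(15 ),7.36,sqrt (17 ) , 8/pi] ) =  [  -  10, - 3*sqrt(7 ), - 6,  -  2, 2 * sqrt( 10 )/5  ,  1.36, sqrt( 2),8/pi,pi,sqrt( 10 ), sqrt( 15), sqrt(  17), 3*sqrt( 2 ),6,  7.36,8]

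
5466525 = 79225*69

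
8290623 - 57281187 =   -  48990564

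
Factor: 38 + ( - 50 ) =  - 12 = - 2^2*3^1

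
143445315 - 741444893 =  -597999578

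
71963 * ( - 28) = - 2014964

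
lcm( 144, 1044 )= 4176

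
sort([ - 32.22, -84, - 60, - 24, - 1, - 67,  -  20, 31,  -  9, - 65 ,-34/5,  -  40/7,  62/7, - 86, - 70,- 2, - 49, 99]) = [ - 86,-84, - 70, - 67 , - 65, - 60, - 49, - 32.22,  -  24, - 20, - 9, - 34/5, - 40/7, - 2, - 1 , 62/7,31, 99] 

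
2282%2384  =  2282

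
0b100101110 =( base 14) 178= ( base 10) 302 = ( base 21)E8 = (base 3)102012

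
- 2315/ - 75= 30 + 13/15 = 30.87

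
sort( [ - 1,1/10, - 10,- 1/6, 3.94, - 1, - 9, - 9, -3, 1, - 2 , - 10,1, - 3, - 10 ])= [  -  10,- 10,  -  10, - 9 , - 9, - 3,  -  3, - 2, - 1, - 1, - 1/6,1/10,1, 1 , 3.94] 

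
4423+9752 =14175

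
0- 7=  - 7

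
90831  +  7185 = 98016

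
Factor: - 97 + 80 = - 17^1 = -17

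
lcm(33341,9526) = 66682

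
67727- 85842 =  - 18115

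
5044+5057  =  10101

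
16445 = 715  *23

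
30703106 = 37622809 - 6919703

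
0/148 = 0=0.00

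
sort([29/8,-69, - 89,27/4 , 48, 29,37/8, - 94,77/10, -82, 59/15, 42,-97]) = [ -97, - 94 ,  -  89,- 82,  -  69, 29/8,59/15,37/8,27/4,77/10,29,42,48 ]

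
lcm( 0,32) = 0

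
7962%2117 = 1611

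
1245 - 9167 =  - 7922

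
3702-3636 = 66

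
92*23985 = 2206620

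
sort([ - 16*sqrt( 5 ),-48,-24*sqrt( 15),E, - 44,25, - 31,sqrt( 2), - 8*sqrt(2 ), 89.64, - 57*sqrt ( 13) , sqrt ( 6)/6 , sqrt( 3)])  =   [ - 57*sqrt ( 13 ), - 24*sqrt ( 15) , - 48, - 44, - 16*sqrt (5 ),-31 , - 8*sqrt(2),sqrt( 6 ) /6,sqrt(2),sqrt( 3),E, 25,89.64] 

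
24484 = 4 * 6121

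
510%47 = 40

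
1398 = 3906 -2508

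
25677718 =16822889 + 8854829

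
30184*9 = 271656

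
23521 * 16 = 376336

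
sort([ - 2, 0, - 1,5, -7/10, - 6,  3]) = [ - 6,  -  2, - 1, - 7/10,0 , 3, 5]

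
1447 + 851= 2298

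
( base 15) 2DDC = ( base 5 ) 304012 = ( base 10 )9882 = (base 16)269A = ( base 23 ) iff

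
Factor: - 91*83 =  - 7553 = - 7^1*13^1*83^1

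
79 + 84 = 163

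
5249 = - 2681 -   -  7930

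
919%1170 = 919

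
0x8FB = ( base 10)2299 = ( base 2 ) 100011111011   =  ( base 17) 7g4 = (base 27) 344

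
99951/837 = 33317/279 = 119.42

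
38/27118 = 19/13559 = 0.00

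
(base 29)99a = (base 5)222330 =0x1ea0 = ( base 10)7840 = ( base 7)31600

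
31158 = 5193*6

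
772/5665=772/5665  =  0.14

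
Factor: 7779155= 5^1*1555831^1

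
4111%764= 291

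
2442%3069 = 2442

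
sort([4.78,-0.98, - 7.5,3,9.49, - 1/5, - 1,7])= [  -  7.5,-1, - 0.98, - 1/5, 3, 4.78,7,  9.49 ]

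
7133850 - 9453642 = - 2319792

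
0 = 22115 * 0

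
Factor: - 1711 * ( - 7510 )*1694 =2^2 * 5^1*7^1*11^2 * 29^1 * 59^1 * 751^1 =21767239340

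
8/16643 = 8/16643 =0.00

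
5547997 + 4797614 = 10345611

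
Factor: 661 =661^1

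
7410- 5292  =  2118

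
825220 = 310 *2662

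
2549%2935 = 2549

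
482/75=6 + 32/75=6.43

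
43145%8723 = 8253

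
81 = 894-813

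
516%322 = 194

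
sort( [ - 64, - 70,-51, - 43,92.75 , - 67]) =[ - 70,  -  67, - 64, - 51, - 43, 92.75] 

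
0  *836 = 0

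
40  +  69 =109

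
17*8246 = 140182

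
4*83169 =332676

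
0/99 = 0=0.00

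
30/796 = 15/398 = 0.04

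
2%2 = 0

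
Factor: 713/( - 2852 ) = - 1/4 = - 2^( - 2)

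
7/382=7/382 = 0.02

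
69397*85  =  5898745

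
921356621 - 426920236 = 494436385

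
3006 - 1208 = 1798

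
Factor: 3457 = 3457^1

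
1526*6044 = 9223144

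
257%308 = 257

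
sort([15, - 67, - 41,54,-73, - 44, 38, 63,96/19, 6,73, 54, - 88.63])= [ - 88.63, - 73,  -  67 , - 44, - 41,96/19, 6,  15 , 38, 54, 54,63,73 ] 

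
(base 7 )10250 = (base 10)2534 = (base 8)4746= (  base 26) 3JC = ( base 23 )4I4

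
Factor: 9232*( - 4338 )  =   - 2^5*3^2*241^1*577^1  =  - 40048416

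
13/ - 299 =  - 1 +22/23=- 0.04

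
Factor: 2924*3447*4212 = 42452865936=2^4*3^6 * 13^1*17^1 *43^1 * 383^1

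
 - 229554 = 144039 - 373593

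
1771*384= 680064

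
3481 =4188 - 707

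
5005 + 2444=7449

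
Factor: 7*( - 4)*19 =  - 2^2*7^1*19^1= -532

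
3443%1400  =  643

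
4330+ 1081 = 5411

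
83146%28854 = 25438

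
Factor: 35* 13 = 455 = 5^1*7^1*13^1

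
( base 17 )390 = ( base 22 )228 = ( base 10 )1020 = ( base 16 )3fc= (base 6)4420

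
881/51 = 881/51=17.27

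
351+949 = 1300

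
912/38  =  24 = 24.00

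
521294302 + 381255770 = 902550072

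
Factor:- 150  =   -2^1*3^1*5^2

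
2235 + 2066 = 4301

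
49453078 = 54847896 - 5394818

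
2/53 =2/53 =0.04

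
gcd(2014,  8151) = 19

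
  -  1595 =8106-9701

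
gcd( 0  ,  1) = 1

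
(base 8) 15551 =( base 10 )7017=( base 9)10556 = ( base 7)26313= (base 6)52253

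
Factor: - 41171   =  -13^1*3167^1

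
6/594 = 1/99=0.01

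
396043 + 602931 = 998974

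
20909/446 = 46 + 393/446 = 46.88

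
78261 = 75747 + 2514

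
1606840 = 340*4726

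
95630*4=382520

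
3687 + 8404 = 12091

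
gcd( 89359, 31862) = 1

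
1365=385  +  980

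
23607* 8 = 188856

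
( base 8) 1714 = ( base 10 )972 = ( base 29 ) 14f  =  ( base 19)2d3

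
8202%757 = 632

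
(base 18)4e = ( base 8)126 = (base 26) 38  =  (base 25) 3B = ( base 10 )86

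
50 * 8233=411650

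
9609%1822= 499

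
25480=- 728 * (-35)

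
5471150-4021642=1449508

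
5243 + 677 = 5920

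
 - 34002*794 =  - 26997588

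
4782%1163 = 130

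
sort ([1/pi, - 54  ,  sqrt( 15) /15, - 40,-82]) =[ - 82, - 54,-40, sqrt(15)/15, 1/pi]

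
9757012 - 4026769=5730243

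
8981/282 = 31 + 239/282 = 31.85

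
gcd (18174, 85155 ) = 3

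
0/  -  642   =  0/1 = - 0.00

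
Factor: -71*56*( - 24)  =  2^6 * 3^1*7^1*71^1 = 95424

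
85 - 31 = 54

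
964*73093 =70461652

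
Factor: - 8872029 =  - 3^2*985781^1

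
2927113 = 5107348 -2180235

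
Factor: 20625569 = 20625569^1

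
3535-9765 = - 6230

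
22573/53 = 22573/53 = 425.91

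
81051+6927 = 87978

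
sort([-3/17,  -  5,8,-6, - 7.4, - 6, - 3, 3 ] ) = [ - 7.4,-6, - 6, -5,-3 ,-3/17,3,8]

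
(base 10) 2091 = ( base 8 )4053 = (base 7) 6045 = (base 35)1oq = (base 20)54B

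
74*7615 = 563510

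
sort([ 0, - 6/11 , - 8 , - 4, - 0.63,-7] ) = [ - 8,  -  7 , - 4, -0.63,-6/11,0 ]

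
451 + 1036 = 1487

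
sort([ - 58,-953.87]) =[ - 953.87, - 58 ] 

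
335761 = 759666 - 423905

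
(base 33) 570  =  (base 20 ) e3g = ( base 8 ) 13054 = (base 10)5676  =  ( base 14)20D6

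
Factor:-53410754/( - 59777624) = 26705377/29888812 = 2^( - 2)*463^1 * 647^( - 1) * 11549^( - 1)*57679^1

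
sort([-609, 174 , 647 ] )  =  [-609, 174,647]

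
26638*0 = 0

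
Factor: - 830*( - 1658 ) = 1376140 = 2^2*5^1*83^1 * 829^1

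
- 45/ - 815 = 9/163  =  0.06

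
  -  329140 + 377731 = 48591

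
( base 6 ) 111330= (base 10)9414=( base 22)J9K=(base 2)10010011000110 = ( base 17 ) 1f9d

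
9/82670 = 9/82670 = 0.00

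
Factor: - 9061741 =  - 13^1*47^1*14831^1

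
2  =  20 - 18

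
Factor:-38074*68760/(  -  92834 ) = 2^3*3^2 * 5^1*7^ ( - 1)*19^( - 1 )*191^1*349^( - 1 )*19037^1 = 1308984120/46417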